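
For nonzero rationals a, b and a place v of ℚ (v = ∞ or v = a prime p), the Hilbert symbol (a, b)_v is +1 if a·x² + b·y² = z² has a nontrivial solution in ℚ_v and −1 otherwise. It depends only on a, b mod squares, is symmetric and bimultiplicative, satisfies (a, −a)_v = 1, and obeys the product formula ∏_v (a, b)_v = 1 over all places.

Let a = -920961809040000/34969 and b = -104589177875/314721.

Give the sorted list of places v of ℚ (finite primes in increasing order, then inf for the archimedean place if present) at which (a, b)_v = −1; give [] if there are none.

Mod squares: a ≡ -3306, b ≡ -35. Check v ∈ {∞, 2, 3, 5, 7, 11, 13, 17, 19, 29}.
v=13: a=13^2·(≡4), b=13^2·(≡10) mod 13; (4|13)=+1, (10|13)=+1; (−1)^{2·2·6}·(+1)^2·(+1)^2 = +1.
v=2: v_2(a)=7, v_2(b)=0; units ≡ 3, 5 (mod 8); ε·ε+αω+βω = 1·0+7·1+0·1 ≡ 1  ⇒  (a,b)_2 = -1.
v=5: a=5^4·(≡4), b=5^3·(≡2) mod 5; (4|5)=+1, (2|5)=-1; (−1)^{4·3·2}·(+1)^3·(-1)^4 = +1.
v=∞: -3306 < 0 and -35 < 0  ⇒  (a,b)_∞ = -1.
v=19: a=19^1·(≡6), b=19^0·(≡10) mod 19; (6|19)=+1, (10|19)=-1; (−1)^{1·0·9}·(+1)^0·(-1)^1 = -1.
v=7: a=7^2·(≡6), b=7^1·(≡1) mod 7; (6|7)=-1, (1|7)=+1; (−1)^{2·1·3}·(-1)^1·(+1)^2 = -1.
v=29: a=29^3·(≡12), b=29^4·(≡22) mod 29; (12|29)=-1, (22|29)=+1; (−1)^{3·4·14}·(-1)^4·(+1)^3 = +1.
v=17: a=17^-2·(≡13), b=17^-2·(≡2) mod 17; (13|17)=+1, (2|17)=+1; (−1)^{-2·-2·8}·(+1)^-2·(+1)^-2 = +1.
v=3: a=3^1·(≡2), b=3^-2·(≡1) mod 3; (2|3)=-1, (1|3)=+1; (−1)^{1·-2·1}·(-1)^-2·(+1)^1 = +1.
v=11: a=11^-2·(≡3), b=11^-2·(≡1) mod 11; (3|11)=+1, (1|11)=+1; (−1)^{-2·-2·5}·(+1)^-2·(+1)^-2 = +1.
|Ram(-3306, -35)| = 4, even; anisotropic at {2, 7, 19, ∞}.

[2, 7, 19, inf]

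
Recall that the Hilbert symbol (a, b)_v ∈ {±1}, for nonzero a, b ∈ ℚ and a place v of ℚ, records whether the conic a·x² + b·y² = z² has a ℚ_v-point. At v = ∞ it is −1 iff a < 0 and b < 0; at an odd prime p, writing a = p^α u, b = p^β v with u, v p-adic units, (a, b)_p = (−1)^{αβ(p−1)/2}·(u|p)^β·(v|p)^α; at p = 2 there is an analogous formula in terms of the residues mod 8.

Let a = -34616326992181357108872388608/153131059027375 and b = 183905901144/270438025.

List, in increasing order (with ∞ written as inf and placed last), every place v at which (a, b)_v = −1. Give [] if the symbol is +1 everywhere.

(a, b) ≡ (-421590, 246) mod (ℚ^×)²; places V = {2, 3, 5, 7, 11, 13, 23, 31, 41, 47, ∞}.
(a,b)_23: α=-5, u≡12; β=-2, v≡8 (mod 23); (12|23)=+1, (8|23)=+1; sign (−1)^0·+1^-2·+1^-5 = +1.
(a,b)_41: α=4, u≡11; β=1, v≡35 (mod 41); (11|41)=-1, (35|41)=-1; sign (−1)^0·-1^1·-1^4 = -1.
(a,b)_∞: sgn(-421590)=−, sgn(246)=+, so +1.
(a,b)_7: α=4, u≡6; β=4, v≡1 (mod 7); (6|7)=-1, (1|7)=+1; sign (−1)^0·-1^4·+1^4 = +1.
(a,b)_3: α=15, u≡2; β=5, v≡1 (mod 3); (2|3)=-1, (1|3)=+1; sign (−1)^1·-1^5·+1^15 = +1.
(a,b)_5: α=-3, u≡3; β=-2, v≡4 (mod 5); (3|5)=-1, (4|5)=+1; sign (−1)^0·-1^-2·+1^-3 = +1.
(a,b)_47: α=1, u≡1; β=0, v≡22 (mod 47); (1|47)=+1, (22|47)=-1; sign (−1)^0·+1^0·-1^1 = -1.
(a,b)_31: α=4, u≡20; β=2, v≡13 (mod 31); (20|31)=+1, (13|31)=-1; sign (−1)^0·+1^2·-1^4 = +1.
(a,b)_13: α=-1, u≡2; β=-2, v≡10 (mod 13); (2|13)=-1, (10|13)=+1; sign (−1)^0·-1^-2·+1^-1 = +1.
(a,b)_2: α=13, β=3; u≡5, v≡3 (mod 8); ε(u)ε(v)=0·1, αω(v)=13·1, βω(u)=3·1; sum ≡ 0  ⇒  +1.
(a,b)_11: α=-4, u≡7; β=-2, v≡9 (mod 11); (7|11)=-1, (9|11)=+1; sign (−1)^0·-1^-2·+1^-4 = +1.
(-421590, 246 / ℚ) ramifies at {41, 47}: a division algebra.

[41, 47]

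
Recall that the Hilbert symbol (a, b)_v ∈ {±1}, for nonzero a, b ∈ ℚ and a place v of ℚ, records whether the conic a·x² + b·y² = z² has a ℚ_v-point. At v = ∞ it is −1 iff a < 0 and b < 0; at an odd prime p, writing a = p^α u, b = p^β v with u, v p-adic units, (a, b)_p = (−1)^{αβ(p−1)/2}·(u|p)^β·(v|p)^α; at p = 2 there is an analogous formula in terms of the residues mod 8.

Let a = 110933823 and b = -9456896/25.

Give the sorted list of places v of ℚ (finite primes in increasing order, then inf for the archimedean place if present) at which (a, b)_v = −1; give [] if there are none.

Mod squares: a ≡ 110933823, b ≡ -36941. Check v ∈ {∞, 2, 3, 5, 7, 11, 13, 17, 41, 53}.
v=7: a=7^1·(≡4), b=7^0·(≡5) mod 7; (4|7)=+1, (5|7)=-1; (−1)^{1·0·3}·(+1)^0·(-1)^1 = -1.
v=53: a=53^1·(≡15), b=53^1·(≡5) mod 53; (15|53)=+1, (5|53)=-1; (−1)^{1·1·26}·(+1)^1·(-1)^1 = -1.
v=5: a=5^0·(≡3), b=5^-2·(≡4) mod 5; (3|5)=-1, (4|5)=+1; (−1)^{0·-2·2}·(-1)^-2·(+1)^0 = +1.
v=41: a=41^1·(≡31), b=41^1·(≡25) mod 41; (31|41)=+1, (25|41)=+1; (−1)^{1·1·20}·(+1)^1·(+1)^1 = +1.
v=3: a=3^1·(≡1), b=3^0·(≡1) mod 3; (1|3)=+1, (1|3)=+1; (−1)^{1·0·1}·(+1)^0·(+1)^1 = +1.
v=17: a=17^1·(≡1), b=17^1·(≡11) mod 17; (1|17)=+1, (11|17)=-1; (−1)^{1·1·8}·(+1)^1·(-1)^1 = -1.
v=2: v_2(a)=0, v_2(b)=8; units ≡ 7, 3 (mod 8); ε·ε+αω+βω = 1·1+0·1+8·0 ≡ 1  ⇒  (a,b)_2 = -1.
v=13: a=13^1·(≡2), b=13^0·(≡7) mod 13; (2|13)=-1, (7|13)=-1; (−1)^{1·0·6}·(-1)^0·(-1)^1 = -1.
v=∞: 110933823 > 0 and -36941 < 0  ⇒  (a,b)_∞ = +1.
v=11: a=11^1·(≡5), b=11^0·(≡8) mod 11; (5|11)=+1, (8|11)=-1; (−1)^{1·0·5}·(+1)^0·(-1)^1 = -1.
Ram(110933823, -36941) = {2, 7, 11, 13, 17, 53}; no ℚ_2-point on the conic.

[2, 7, 11, 13, 17, 53]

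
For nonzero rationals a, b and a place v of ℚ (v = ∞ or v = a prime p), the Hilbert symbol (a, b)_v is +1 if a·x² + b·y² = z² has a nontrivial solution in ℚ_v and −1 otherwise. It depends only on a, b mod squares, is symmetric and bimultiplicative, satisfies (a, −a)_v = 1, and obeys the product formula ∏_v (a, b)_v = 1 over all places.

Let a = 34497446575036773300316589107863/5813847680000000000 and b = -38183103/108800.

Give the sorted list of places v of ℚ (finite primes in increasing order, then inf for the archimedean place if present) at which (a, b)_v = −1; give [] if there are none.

(a, b) ≡ (30069039, -30039) mod (ℚ^×)²; places V = {2, 3, 5, 7, 11, 13, 17, 19, 31, 41, 43, ∞}.
(a,b)_2: α=-16, β=-8; u≡7, v≡1 (mod 8); ε(u)ε(v)=1·0, αω(v)=-16·0, βω(u)=-8·0; sum ≡ 0  ⇒  +1.
(a,b)_5: α=-10, u≡4; β=-2, v≡1 (mod 5); (4|5)=+1, (1|5)=+1; sign (−1)^0·+1^-2·+1^-10 = +1.
(a,b)_11: α=1, u≡3; β=0, v≡2 (mod 11); (3|11)=+1, (2|11)=-1; sign (−1)^0·+1^0·-1^1 = -1.
(a,b)_41: α=2, u≡32; β=0, v≡24 (mod 41); (32|41)=+1, (24|41)=-1; sign (−1)^0·+1^0·-1^2 = +1.
(a,b)_31: α=5, u≡20; β=1, v≡30 (mod 31); (20|31)=+1, (30|31)=-1; sign (−1)^1·+1^1·-1^5 = +1.
(a,b)_43: α=-2, u≡27; β=0, v≡8 (mod 43); (27|43)=-1, (8|43)=-1; sign (−1)^0·-1^0·-1^-2 = +1.
(a,b)_7: α=11, u≡6; β=4, v≡6 (mod 7); (6|7)=-1, (6|7)=-1; sign (−1)^0·-1^4·-1^11 = -1.
(a,b)_∞: sgn(30069039)=+, sgn(-30039)=−, so +1.
(a,b)_17: α=-3, u≡8; β=-1, v≡13 (mod 17); (8|17)=+1, (13|17)=+1; sign (−1)^0·+1^-1·+1^-3 = +1.
(a,b)_3: α=7, u≡1; β=3, v≡1 (mod 3); (1|3)=+1, (1|3)=+1; sign (−1)^1·+1^3·+1^7 = -1.
(a,b)_13: α=3, u≡12; β=0, v≡1 (mod 13); (12|13)=+1, (1|13)=+1; sign (−1)^0·+1^0·+1^3 = +1.
(a,b)_19: α=3, u≡15; β=1, v≡2 (mod 19); (15|19)=-1, (2|19)=-1; sign (−1)^1·-1^1·-1^3 = -1.
|Ram(30069039, -30039)| = 4, even; anisotropic at {3, 7, 11, 19}.

[3, 7, 11, 19]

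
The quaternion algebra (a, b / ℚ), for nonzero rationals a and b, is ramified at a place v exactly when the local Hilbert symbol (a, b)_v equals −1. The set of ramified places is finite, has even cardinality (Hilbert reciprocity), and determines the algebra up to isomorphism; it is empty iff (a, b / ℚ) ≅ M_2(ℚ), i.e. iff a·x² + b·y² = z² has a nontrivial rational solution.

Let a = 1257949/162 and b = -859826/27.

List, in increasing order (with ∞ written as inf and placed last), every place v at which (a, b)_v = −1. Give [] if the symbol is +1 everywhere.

[3, 19]

Mod squares: a ≡ 2618, b ≡ -21318. Check v ∈ {∞, 2, 3, 7, 11, 17, 19, 31}.
v=11: a=11^1·(≡10), b=11^3·(≡5) mod 11; (10|11)=-1, (5|11)=+1; (−1)^{1·3·5}·(-1)^3·(+1)^1 = +1.
v=17: a=17^1·(≡9), b=17^1·(≡15) mod 17; (9|17)=+1, (15|17)=+1; (−1)^{1·1·8}·(+1)^1·(+1)^1 = +1.
v=19: a=19^0·(≡13), b=19^1·(≡10) mod 19; (13|19)=-1, (10|19)=-1; (−1)^{0·1·9}·(-1)^1·(-1)^0 = -1.
v=7: a=7^1·(≡3), b=7^0·(≡2) mod 7; (3|7)=-1, (2|7)=+1; (−1)^{1·0·3}·(-1)^0·(+1)^1 = +1.
v=3: a=3^-4·(≡2), b=3^-3·(≡1) mod 3; (2|3)=-1, (1|3)=+1; (−1)^{-4·-3·1}·(-1)^-3·(+1)^-4 = -1.
v=∞: 2618 > 0 and -21318 < 0  ⇒  (a,b)_∞ = +1.
v=2: v_2(a)=-1, v_2(b)=1; units ≡ 5, 5 (mod 8); ε·ε+αω+βω = 0·0+-1·1+1·1 ≡ 0  ⇒  (a,b)_2 = +1.
v=31: a=31^2·(≡1), b=31^0·(≡18) mod 31; (1|31)=+1, (18|31)=+1; (−1)^{2·0·15}·(+1)^0·(+1)^2 = +1.
Ram(2618, -21318) = {3, 19}; no ℚ_3-point on the conic.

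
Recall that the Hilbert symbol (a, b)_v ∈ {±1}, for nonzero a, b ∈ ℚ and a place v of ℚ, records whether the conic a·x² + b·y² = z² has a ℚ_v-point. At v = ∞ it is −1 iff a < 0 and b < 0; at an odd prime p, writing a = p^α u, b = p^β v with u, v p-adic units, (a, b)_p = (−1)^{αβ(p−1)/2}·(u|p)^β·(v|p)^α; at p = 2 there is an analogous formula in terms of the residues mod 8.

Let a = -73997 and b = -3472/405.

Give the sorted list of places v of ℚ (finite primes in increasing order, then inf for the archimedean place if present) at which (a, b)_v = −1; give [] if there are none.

[2, 5, 7, inf]

(a, b) ≡ (-77, -1085) mod (ℚ^×)²; places V = {2, 3, 5, 7, 11, 31, ∞}.
(a,b)_7: α=1, u≡6; β=1, v≡6 (mod 7); (6|7)=-1, (6|7)=-1; sign (−1)^1·-1^1·-1^1 = -1.
(a,b)_3: α=0, u≡1; β=-4, v≡1 (mod 3); (1|3)=+1, (1|3)=+1; sign (−1)^0·+1^-4·+1^0 = +1.
(a,b)_31: α=2, u≡16; β=1, v≡6 (mod 31); (16|31)=+1, (6|31)=-1; sign (−1)^0·+1^1·-1^2 = +1.
(a,b)_11: α=1, u≡5; β=0, v≡9 (mod 11); (5|11)=+1, (9|11)=+1; sign (−1)^0·+1^0·+1^1 = +1.
(a,b)_2: α=0, β=4; u≡3, v≡3 (mod 8); ε(u)ε(v)=1·1, αω(v)=0·1, βω(u)=4·1; sum ≡ 1  ⇒  -1.
(a,b)_5: α=0, u≡3; β=-1, v≡3 (mod 5); (3|5)=-1, (3|5)=-1; sign (−1)^0·-1^-1·-1^0 = -1.
(a,b)_∞: sgn(-77)=−, sgn(-1085)=−, so -1.
(-77, -1085 / ℚ) ramifies at {2, 5, 7, ∞}: a division algebra.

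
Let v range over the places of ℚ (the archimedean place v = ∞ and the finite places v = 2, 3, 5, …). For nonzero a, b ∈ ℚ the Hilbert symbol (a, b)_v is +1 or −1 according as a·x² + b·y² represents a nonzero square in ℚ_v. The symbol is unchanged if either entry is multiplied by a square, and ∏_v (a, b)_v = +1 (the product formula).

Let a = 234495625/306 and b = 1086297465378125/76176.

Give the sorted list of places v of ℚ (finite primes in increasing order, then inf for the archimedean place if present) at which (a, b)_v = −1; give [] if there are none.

[2, 5, 13, 17]

(a, b) ≡ (260338, 5) mod (ℚ^×)²; places V = {2, 3, 5, 7, 11, 13, 17, 19, 23, 31, ∞}.
(a,b)_31: α=1, u≡7; β=2, v≡5 (mod 31); (7|31)=+1, (5|31)=+1; sign (−1)^0·+1^2·+1^1 = +1.
(a,b)_11: α=0, u≡5; β=2, v≡5 (mod 11); (5|11)=+1, (5|11)=+1; sign (−1)^0·+1^2·+1^0 = +1.
(a,b)_13: α=1, u≡2; β=2, v≡6 (mod 13); (2|13)=-1, (6|13)=-1; sign (−1)^0·-1^2·-1^1 = -1.
(a,b)_2: α=-1, β=-4; u≡1, v≡5 (mod 8); ε(u)ε(v)=0·0, αω(v)=-1·1, βω(u)=-4·0; sum ≡ 1  ⇒  -1.
(a,b)_17: α=-1, u≡5; β=0, v≡7 (mod 17); (5|17)=-1, (7|17)=-1; sign (−1)^0·-1^0·-1^-1 = -1.
(a,b)_3: α=-2, u≡1; β=-2, v≡2 (mod 3); (1|3)=+1, (2|3)=-1; sign (−1)^0·+1^-2·-1^-2 = +1.
(a,b)_∞: sgn(260338)=+, sgn(5)=+, so +1.
(a,b)_5: α=4, u≡3; β=5, v≡1 (mod 5); (3|5)=-1, (1|5)=+1; sign (−1)^0·-1^5·+1^4 = -1.
(a,b)_19: α=1, u≡13; β=2, v≡6 (mod 19); (13|19)=-1, (6|19)=+1; sign (−1)^0·-1^2·+1^1 = +1.
(a,b)_23: α=0, u≡13; β=-2, v≡10 (mod 23); (13|23)=+1, (10|23)=-1; sign (−1)^0·+1^-2·-1^0 = +1.
(a,b)_7: α=2, u≡1; β=2, v≡3 (mod 7); (1|7)=+1, (3|7)=-1; sign (−1)^0·+1^2·-1^2 = +1.
(260338, 5 / ℚ) ramifies at {2, 5, 13, 17}: a division algebra.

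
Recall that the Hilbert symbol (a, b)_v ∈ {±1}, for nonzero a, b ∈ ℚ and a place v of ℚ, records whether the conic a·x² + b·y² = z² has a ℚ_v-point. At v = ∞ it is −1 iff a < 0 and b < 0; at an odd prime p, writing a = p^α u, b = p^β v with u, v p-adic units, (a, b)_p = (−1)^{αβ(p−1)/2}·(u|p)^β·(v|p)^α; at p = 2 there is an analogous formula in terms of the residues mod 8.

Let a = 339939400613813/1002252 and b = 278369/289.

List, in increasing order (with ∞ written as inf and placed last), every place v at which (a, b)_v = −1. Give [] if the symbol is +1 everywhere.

Mod squares: a ≡ 8151, b ≡ 5681. Check v ∈ {∞, 2, 3, 7, 11, 13, 17, 19, 23}.
v=7: a=7^2·(≡3), b=7^2·(≡2) mod 7; (3|7)=-1, (2|7)=+1; (−1)^{2·2·3}·(-1)^2·(+1)^2 = +1.
v=23: a=23^2·(≡2), b=23^1·(≡11) mod 23; (2|23)=+1, (11|23)=-1; (−1)^{2·1·11}·(+1)^1·(-1)^2 = +1.
v=∞: 8151 > 0 and 5681 > 0  ⇒  (a,b)_∞ = +1.
v=3: a=3^-1·(≡2), b=3^0·(≡2) mod 3; (2|3)=-1, (2|3)=-1; (−1)^{-1·0·1}·(-1)^0·(-1)^-1 = -1.
v=17: a=17^-4·(≡16), b=17^-2·(≡11) mod 17; (16|17)=+1, (11|17)=-1; (−1)^{-4·-2·8}·(+1)^-2·(-1)^-4 = +1.
v=19: a=19^1·(≡9), b=19^1·(≡10) mod 19; (9|19)=+1, (10|19)=-1; (−1)^{1·1·9}·(+1)^1·(-1)^1 = +1.
v=2: v_2(a)=-2, v_2(b)=0; units ≡ 7, 1 (mod 8); ε·ε+αω+βω = 1·0+-2·0+0·0 ≡ 0  ⇒  (a,b)_2 = +1.
v=13: a=13^7·(≡3), b=13^1·(≡5) mod 13; (3|13)=+1, (5|13)=-1; (−1)^{7·1·6}·(+1)^1·(-1)^7 = -1.
v=11: a=11^1·(≡3), b=11^0·(≡1) mod 11; (3|11)=+1, (1|11)=+1; (−1)^{1·0·5}·(+1)^0·(+1)^1 = +1.
|Ram(8151, 5681)| = 2, even; anisotropic at {3, 13}.

[3, 13]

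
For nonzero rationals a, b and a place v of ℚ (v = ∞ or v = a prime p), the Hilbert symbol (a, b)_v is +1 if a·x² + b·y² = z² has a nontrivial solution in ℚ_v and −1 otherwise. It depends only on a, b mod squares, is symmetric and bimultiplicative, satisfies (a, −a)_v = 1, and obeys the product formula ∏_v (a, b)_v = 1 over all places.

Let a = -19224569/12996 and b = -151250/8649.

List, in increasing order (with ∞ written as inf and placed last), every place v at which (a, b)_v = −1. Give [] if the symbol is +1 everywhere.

[2, 7, 13, inf]

(a, b) ≡ (-66521, -2) mod (ℚ^×)²; places V = {2, 3, 5, 7, 11, 13, 17, 19, 31, 43, ∞}.
(a,b)_11: α=0, u≡2; β=2, v≡5 (mod 11); (2|11)=-1, (5|11)=+1; sign (−1)^0·-1^2·+1^0 = +1.
(a,b)_5: α=0, u≡1; β=4, v≡2 (mod 5); (1|5)=+1, (2|5)=-1; sign (−1)^0·+1^4·-1^0 = +1.
(a,b)_31: α=0, u≡16; β=-2, v≡24 (mod 31); (16|31)=+1, (24|31)=-1; sign (−1)^0·+1^-2·-1^0 = +1.
(a,b)_13: α=1, u≡6; β=0, v≡11 (mod 13); (6|13)=-1, (11|13)=-1; sign (−1)^0·-1^0·-1^1 = -1.
(a,b)_17: α=3, u≡6; β=0, v≡13 (mod 17); (6|17)=-1, (13|17)=+1; sign (−1)^0·-1^0·+1^3 = +1.
(a,b)_∞: sgn(-66521)=−, sgn(-2)=−, so -1.
(a,b)_2: α=-2, β=1; u≡7, v≡7 (mod 8); ε(u)ε(v)=1·1, αω(v)=-2·0, βω(u)=1·0; sum ≡ 1  ⇒  -1.
(a,b)_43: α=1, u≡16; β=0, v≡4 (mod 43); (16|43)=+1, (4|43)=+1; sign (−1)^0·+1^0·+1^1 = +1.
(a,b)_3: α=-2, u≡1; β=-2, v≡1 (mod 3); (1|3)=+1, (1|3)=+1; sign (−1)^0·+1^-2·+1^-2 = +1.
(a,b)_19: α=-2, u≡4; β=0, v≡7 (mod 19); (4|19)=+1, (7|19)=+1; sign (−1)^0·+1^0·+1^-2 = +1.
(a,b)_7: α=1, u≡5; β=0, v≡5 (mod 7); (5|7)=-1, (5|7)=-1; sign (−1)^0·-1^0·-1^1 = -1.
|Ram(-66521, -2)| = 4, even; anisotropic at {2, 7, 13, ∞}.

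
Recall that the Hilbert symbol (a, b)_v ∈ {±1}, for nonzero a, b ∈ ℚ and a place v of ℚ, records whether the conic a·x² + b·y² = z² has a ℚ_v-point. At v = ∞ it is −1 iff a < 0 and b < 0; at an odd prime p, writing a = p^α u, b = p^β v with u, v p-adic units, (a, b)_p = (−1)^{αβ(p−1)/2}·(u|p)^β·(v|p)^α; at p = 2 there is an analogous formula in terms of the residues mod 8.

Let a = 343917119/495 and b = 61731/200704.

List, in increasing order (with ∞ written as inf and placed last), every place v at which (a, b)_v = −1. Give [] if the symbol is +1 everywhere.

Mod squares: a ≡ 145145, b ≡ 19. Check v ∈ {∞, 2, 3, 5, 7, 11, 13, 19, 29}.
v=2: v_2(a)=0, v_2(b)=-12; units ≡ 1, 3 (mod 8); ε·ε+αω+βω = 0·1+0·1+-12·0 ≡ 0  ⇒  (a,b)_2 = +1.
v=7: a=7^1·(≡1), b=7^-2·(≡5) mod 7; (1|7)=+1, (5|7)=-1; (−1)^{1·-2·3}·(+1)^-2·(-1)^1 = -1.
v=13: a=13^1·(≡7), b=13^0·(≡2) mod 13; (7|13)=-1, (2|13)=-1; (−1)^{1·0·6}·(-1)^0·(-1)^1 = -1.
v=19: a=19^4·(≡17), b=19^3·(≡4) mod 19; (17|19)=+1, (4|19)=+1; (−1)^{4·3·9}·(+1)^3·(+1)^4 = +1.
v=29: a=29^1·(≡19), b=29^0·(≡2) mod 29; (19|29)=-1, (2|29)=-1; (−1)^{1·0·14}·(-1)^0·(-1)^1 = -1.
v=3: a=3^-2·(≡2), b=3^2·(≡1) mod 3; (2|3)=-1, (1|3)=+1; (−1)^{-2·2·1}·(-1)^2·(+1)^-2 = +1.
v=∞: 145145 > 0 and 19 > 0  ⇒  (a,b)_∞ = +1.
v=5: a=5^-1·(≡1), b=5^0·(≡4) mod 5; (1|5)=+1, (4|5)=+1; (−1)^{-1·0·2}·(+1)^0·(+1)^-1 = +1.
v=11: a=11^-1·(≡7), b=11^0·(≡6) mod 11; (7|11)=-1, (6|11)=-1; (−1)^{-1·0·5}·(-1)^0·(-1)^-1 = -1.
|Ram(145145, 19)| = 4, even; anisotropic at {7, 11, 13, 29}.

[7, 11, 13, 29]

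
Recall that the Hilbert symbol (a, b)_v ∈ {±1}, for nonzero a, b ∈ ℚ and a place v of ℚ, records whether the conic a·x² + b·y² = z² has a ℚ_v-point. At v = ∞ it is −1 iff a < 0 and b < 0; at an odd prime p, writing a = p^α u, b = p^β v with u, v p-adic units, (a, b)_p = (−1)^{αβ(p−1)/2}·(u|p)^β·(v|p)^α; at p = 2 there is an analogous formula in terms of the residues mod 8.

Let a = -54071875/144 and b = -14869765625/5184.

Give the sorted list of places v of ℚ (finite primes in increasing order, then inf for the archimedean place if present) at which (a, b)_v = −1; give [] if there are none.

[13, inf]

Mod squares: a ≡ -715, b ≡ -65. Check v ∈ {∞, 2, 3, 5, 11, 13}.
v=3: a=3^-2·(≡2), b=3^-4·(≡1) mod 3; (2|3)=-1, (1|3)=+1; (−1)^{-2·-4·1}·(-1)^-4·(+1)^-2 = +1.
v=13: a=13^1·(≡1), b=13^1·(≡8) mod 13; (1|13)=+1, (8|13)=-1; (−1)^{1·1·6}·(+1)^1·(-1)^1 = -1.
v=∞: -715 < 0 and -65 < 0  ⇒  (a,b)_∞ = -1.
v=5: a=5^5·(≡3), b=5^7·(≡3) mod 5; (3|5)=-1, (3|5)=-1; (−1)^{5·7·2}·(-1)^7·(-1)^5 = +1.
v=2: v_2(a)=-4, v_2(b)=-6; units ≡ 5, 7 (mod 8); ε·ε+αω+βω = 0·1+-4·0+-6·1 ≡ 0  ⇒  (a,b)_2 = +1.
v=11: a=11^3·(≡9), b=11^4·(≡9) mod 11; (9|11)=+1, (9|11)=+1; (−1)^{3·4·5}·(+1)^4·(+1)^3 = +1.
|Ram(-715, -65)| = 2, even; anisotropic at {13, ∞}.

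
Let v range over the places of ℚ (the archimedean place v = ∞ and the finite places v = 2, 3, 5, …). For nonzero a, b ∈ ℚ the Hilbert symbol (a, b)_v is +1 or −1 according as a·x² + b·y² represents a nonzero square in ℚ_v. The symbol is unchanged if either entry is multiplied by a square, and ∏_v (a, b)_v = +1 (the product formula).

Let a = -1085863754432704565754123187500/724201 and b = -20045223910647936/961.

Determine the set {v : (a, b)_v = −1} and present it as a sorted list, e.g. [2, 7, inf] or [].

[2, 13, 17, inf]

Mod squares: a ≡ -51051, b ≡ -34034. Check v ∈ {∞, 2, 3, 5, 7, 11, 13, 17, 19, 23, 31, 37}.
v=11: a=11^5·(≡1), b=11^3·(≡6) mod 11; (1|11)=+1, (6|11)=-1; (−1)^{5·3·5}·(+1)^3·(-1)^5 = +1.
v=5: a=5^6·(≡1), b=5^0·(≡4) mod 5; (1|5)=+1, (4|5)=+1; (−1)^{6·0·2}·(+1)^0·(+1)^6 = +1.
v=7: a=7^5·(≡1), b=7^1·(≡3) mod 7; (1|7)=+1, (3|7)=-1; (−1)^{5·1·3}·(+1)^1·(-1)^5 = +1.
v=3: a=3^3·(≡2), b=3^6·(≡1) mod 3; (2|3)=-1, (1|3)=+1; (−1)^{3·6·1}·(-1)^6·(+1)^3 = +1.
v=19: a=19^4·(≡10), b=19^2·(≡12) mod 19; (10|19)=-1, (12|19)=-1; (−1)^{4·2·9}·(-1)^2·(-1)^4 = +1.
v=37: a=37^-2·(≡26), b=37^0·(≡6) mod 37; (26|37)=+1, (6|37)=-1; (−1)^{-2·0·18}·(+1)^0·(-1)^-2 = +1.
v=17: a=17^3·(≡7), b=17^3·(≡2) mod 17; (7|17)=-1, (2|17)=+1; (−1)^{3·3·8}·(-1)^3·(+1)^3 = -1.
v=23: a=23^-2·(≡9), b=23^0·(≡1) mod 23; (9|23)=+1, (1|23)=+1; (−1)^{-2·0·11}·(+1)^0·(+1)^-2 = +1.
v=∞: -51051 < 0 and -34034 < 0  ⇒  (a,b)_∞ = -1.
v=13: a=13^5·(≡1), b=13^1·(≡11) mod 13; (1|13)=+1, (11|13)=-1; (−1)^{5·1·6}·(+1)^1·(-1)^5 = -1.
v=31: a=31^0·(≡29), b=31^-2·(≡18) mod 31; (29|31)=-1, (18|31)=+1; (−1)^{0·-2·15}·(-1)^-2·(+1)^0 = +1.
v=2: v_2(a)=2, v_2(b)=7; units ≡ 5, 7 (mod 8); ε·ε+αω+βω = 0·1+2·0+7·1 ≡ 1  ⇒  (a,b)_2 = -1.
|Ram(-51051, -34034)| = 4, even; anisotropic at {2, 13, 17, ∞}.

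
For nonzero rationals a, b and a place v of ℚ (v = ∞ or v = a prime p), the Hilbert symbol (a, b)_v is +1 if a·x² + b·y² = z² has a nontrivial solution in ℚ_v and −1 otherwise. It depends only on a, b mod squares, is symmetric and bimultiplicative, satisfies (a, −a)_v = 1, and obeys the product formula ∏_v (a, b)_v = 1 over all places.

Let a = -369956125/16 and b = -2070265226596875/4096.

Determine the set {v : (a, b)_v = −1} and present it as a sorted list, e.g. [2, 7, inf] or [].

[7, 11, 19, inf]

(a, b) ≡ (-1045, -595) mod (ℚ^×)²; places V = {2, 3, 5, 7, 11, 17, 19, ∞}.
(a,b)_3: α=0, u≡2; β=2, v≡2 (mod 3); (2|3)=-1, (2|3)=-1; sign (−1)^0·-1^2·-1^0 = +1.
(a,b)_17: α=2, u≡8; β=3, v≡15 (mod 17); (8|17)=+1, (15|17)=+1; sign (−1)^0·+1^3·+1^2 = +1.
(a,b)_7: α=2, u≡6; β=3, v≡6 (mod 7); (6|7)=-1, (6|7)=-1; sign (−1)^0·-1^3·-1^2 = -1.
(a,b)_19: α=1, u≡14; β=2, v≡3 (mod 19); (14|19)=-1, (3|19)=-1; sign (−1)^0·-1^2·-1^1 = -1.
(a,b)_5: α=3, u≡1; β=5, v≡4 (mod 5); (1|5)=+1, (4|5)=+1; sign (−1)^0·+1^5·+1^3 = +1.
(a,b)_11: α=1, u≡3; β=2, v≡8 (mod 11); (3|11)=+1, (8|11)=-1; sign (−1)^0·+1^2·-1^1 = -1.
(a,b)_2: α=-4, β=-12; u≡3, v≡5 (mod 8); ε(u)ε(v)=1·0, αω(v)=-4·1, βω(u)=-12·1; sum ≡ 0  ⇒  +1.
(a,b)_∞: sgn(-1045)=−, sgn(-595)=−, so -1.
(-1045, -595 / ℚ) ramifies at {7, 11, 19, ∞}: a division algebra.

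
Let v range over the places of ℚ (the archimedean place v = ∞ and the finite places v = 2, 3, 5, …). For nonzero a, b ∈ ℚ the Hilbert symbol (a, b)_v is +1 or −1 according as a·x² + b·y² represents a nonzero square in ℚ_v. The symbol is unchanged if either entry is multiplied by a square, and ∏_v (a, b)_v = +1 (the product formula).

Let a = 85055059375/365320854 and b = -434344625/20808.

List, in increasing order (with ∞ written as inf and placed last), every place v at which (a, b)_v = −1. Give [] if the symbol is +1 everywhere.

[2, 3, 11, 13]

Mod squares: a ≡ 330, b ≡ -130. Check v ∈ {∞, 2, 3, 5, 11, 13, 17, 47}.
v=5: a=5^5·(≡1), b=5^3·(≡1) mod 5; (1|5)=+1, (1|5)=+1; (−1)^{5·3·2}·(+1)^3·(+1)^5 = +1.
v=17: a=17^-4·(≡6), b=17^-2·(≡5) mod 17; (6|17)=-1, (5|17)=-1; (−1)^{-4·-2·8}·(-1)^-2·(-1)^-4 = +1.
v=∞: 330 > 0 and -130 < 0  ⇒  (a,b)_∞ = +1.
v=11: a=11^5·(≡6), b=11^2·(≡7) mod 11; (6|11)=-1, (7|11)=-1; (−1)^{5·2·5}·(-1)^2·(-1)^5 = -1.
v=3: a=3^-7·(≡2), b=3^-2·(≡2) mod 3; (2|3)=-1, (2|3)=-1; (−1)^{-7·-2·1}·(-1)^-2·(-1)^-7 = -1.
v=2: v_2(a)=-1, v_2(b)=-3; units ≡ 5, 7 (mod 8); ε·ε+αω+βω = 0·1+-1·0+-3·1 ≡ 1  ⇒  (a,b)_2 = -1.
v=13: a=13^2·(≡11), b=13^1·(≡4) mod 13; (11|13)=-1, (4|13)=+1; (−1)^{2·1·6}·(-1)^1·(+1)^2 = -1.
v=47: a=47^0·(≡42), b=47^2·(≡38) mod 47; (42|47)=+1, (38|47)=-1; (−1)^{0·2·23}·(+1)^2·(-1)^0 = +1.
|Ram(330, -130)| = 4, even; anisotropic at {2, 3, 11, 13}.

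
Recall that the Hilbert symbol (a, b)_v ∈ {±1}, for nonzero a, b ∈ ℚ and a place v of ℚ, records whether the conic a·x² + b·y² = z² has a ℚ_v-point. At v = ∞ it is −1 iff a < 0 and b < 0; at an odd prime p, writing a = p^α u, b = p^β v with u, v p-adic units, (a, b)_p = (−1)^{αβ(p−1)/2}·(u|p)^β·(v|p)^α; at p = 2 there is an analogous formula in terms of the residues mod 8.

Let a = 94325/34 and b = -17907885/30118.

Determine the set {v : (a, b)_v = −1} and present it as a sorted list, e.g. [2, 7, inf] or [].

[2, 5, 7, 11]

(a, b) ≡ (2618, -1870) mod (ℚ^×)²; places V = {2, 3, 5, 7, 11, 17, 37, ∞}.
(a,b)_37: α=0, u≡33; β=-2, v≡17 (mod 37); (33|37)=+1, (17|37)=-1; sign (−1)^0·+1^-2·-1^0 = +1.
(a,b)_3: α=0, u≡2; β=6, v≡2 (mod 3); (2|3)=-1, (2|3)=-1; sign (−1)^0·-1^6·-1^0 = +1.
(a,b)_5: α=2, u≡2; β=1, v≡1 (mod 5); (2|5)=-1, (1|5)=+1; sign (−1)^0·-1^1·+1^2 = -1.
(a,b)_7: α=3, u≡5; β=0, v≡3 (mod 7); (5|7)=-1, (3|7)=-1; sign (−1)^0·-1^0·-1^3 = -1.
(a,b)_2: α=-1, β=-1; u≡5, v≡1 (mod 8); ε(u)ε(v)=0·0, αω(v)=-1·0, βω(u)=-1·1; sum ≡ 1  ⇒  -1.
(a,b)_∞: sgn(2618)=+, sgn(-1870)=−, so +1.
(a,b)_17: α=-1, u≡13; β=3, v≡4 (mod 17); (13|17)=+1, (4|17)=+1; sign (−1)^0·+1^3·+1^-1 = +1.
(a,b)_11: α=1, u≡6; β=-1, v≡6 (mod 11); (6|11)=-1, (6|11)=-1; sign (−1)^1·-1^-1·-1^1 = -1.
|Ram(2618, -1870)| = 4, even; anisotropic at {2, 5, 7, 11}.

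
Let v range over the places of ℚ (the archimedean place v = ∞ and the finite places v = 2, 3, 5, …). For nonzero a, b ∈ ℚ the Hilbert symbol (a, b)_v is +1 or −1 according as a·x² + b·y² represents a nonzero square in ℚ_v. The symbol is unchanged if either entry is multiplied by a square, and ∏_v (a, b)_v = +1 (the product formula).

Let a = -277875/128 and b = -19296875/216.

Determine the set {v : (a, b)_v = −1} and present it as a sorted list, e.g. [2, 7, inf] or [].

[2, 3, 5, inf]

(a, b) ≡ (-2470, -7410) mod (ℚ^×)²; places V = {2, 3, 5, 13, 19, ∞}.
(a,b)_∞: sgn(-2470)=−, sgn(-7410)=−, so -1.
(a,b)_3: α=2, u≡2; β=-3, v≡2 (mod 3); (2|3)=-1, (2|3)=-1; sign (−1)^0·-1^-3·-1^2 = -1.
(a,b)_13: α=1, u≡8; β=1, v≡7 (mod 13); (8|13)=-1, (7|13)=-1; sign (−1)^0·-1^1·-1^1 = +1.
(a,b)_19: α=1, u≡18; β=1, v≡11 (mod 19); (18|19)=-1, (11|19)=+1; sign (−1)^1·-1^1·+1^1 = +1.
(a,b)_5: α=3, u≡4; β=7, v≡3 (mod 5); (4|5)=+1, (3|5)=-1; sign (−1)^0·+1^7·-1^3 = -1.
(a,b)_2: α=-7, β=-3; u≡5, v≡7 (mod 8); ε(u)ε(v)=0·1, αω(v)=-7·0, βω(u)=-3·1; sum ≡ 1  ⇒  -1.
Ram(-2470, -7410) = {2, 3, 5, ∞}; no ℚ_2-point on the conic.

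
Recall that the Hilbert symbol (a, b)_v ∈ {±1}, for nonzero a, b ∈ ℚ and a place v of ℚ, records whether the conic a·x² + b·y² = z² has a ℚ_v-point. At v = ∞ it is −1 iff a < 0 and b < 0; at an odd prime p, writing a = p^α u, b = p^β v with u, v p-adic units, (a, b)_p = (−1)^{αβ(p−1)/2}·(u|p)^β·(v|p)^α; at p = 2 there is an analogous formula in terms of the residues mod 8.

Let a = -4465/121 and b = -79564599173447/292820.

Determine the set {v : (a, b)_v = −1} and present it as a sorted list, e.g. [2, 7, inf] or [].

(a, b) ≡ (-4465, -235) mod (ℚ^×)²; places V = {2, 5, 11, 19, 31, 47, ∞}.
(a,b)_5: α=1, u≡2; β=-1, v≡2 (mod 5); (2|5)=-1, (2|5)=-1; sign (−1)^0·-1^-1·-1^1 = +1.
(a,b)_2: α=0, β=-2; u≡7, v≡5 (mod 8); ε(u)ε(v)=1·0, αω(v)=0·1, βω(u)=-2·0; sum ≡ 0  ⇒  +1.
(a,b)_47: α=1, u≡40; β=5, v≡8 (mod 47); (40|47)=-1, (8|47)=+1; sign (−1)^1·-1^5·+1^1 = +1.
(a,b)_11: α=-2, u≡1; β=-4, v≡7 (mod 11); (1|11)=+1, (7|11)=-1; sign (−1)^0·+1^-4·-1^-2 = +1.
(a,b)_∞: sgn(-4465)=−, sgn(-235)=−, so -1.
(a,b)_19: α=1, u≡18; β=2, v≡3 (mod 19); (18|19)=-1, (3|19)=-1; sign (−1)^0·-1^2·-1^1 = -1.
(a,b)_31: α=0, u≡21; β=2, v≡24 (mod 31); (21|31)=-1, (24|31)=-1; sign (−1)^0·-1^2·-1^0 = +1.
Ram(-4465, -235) = {19, ∞}; no ℚ_19-point on the conic.

[19, inf]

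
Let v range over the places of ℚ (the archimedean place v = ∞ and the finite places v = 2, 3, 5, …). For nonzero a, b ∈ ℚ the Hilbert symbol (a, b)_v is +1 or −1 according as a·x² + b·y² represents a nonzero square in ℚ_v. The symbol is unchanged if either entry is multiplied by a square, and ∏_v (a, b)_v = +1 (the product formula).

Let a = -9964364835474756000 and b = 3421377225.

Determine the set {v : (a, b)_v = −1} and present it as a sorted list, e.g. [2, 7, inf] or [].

Mod squares: a ≡ -6090, b ≡ 41. Check v ∈ {∞, 2, 3, 5, 7, 29, 41}.
v=2: v_2(a)=5, v_2(b)=0; units ≡ 3, 1 (mod 8); ε·ε+αω+βω = 1·0+5·0+0·1 ≡ 0  ⇒  (a,b)_2 = +1.
v=7: a=7^3·(≡6), b=7^2·(≡5) mod 7; (6|7)=-1, (5|7)=-1; (−1)^{3·2·3}·(-1)^2·(-1)^3 = -1.
v=5: a=5^3·(≡2), b=5^2·(≡4) mod 5; (2|5)=-1, (4|5)=+1; (−1)^{3·2·2}·(-1)^2·(+1)^3 = +1.
v=∞: -6090 < 0 and 41 > 0  ⇒  (a,b)_∞ = +1.
v=41: a=41^2·(≡7), b=41^1·(≡23) mod 41; (7|41)=-1, (23|41)=+1; (−1)^{2·1·20}·(-1)^1·(+1)^2 = -1.
v=29: a=29^3·(≡5), b=29^2·(≡18) mod 29; (5|29)=+1, (18|29)=-1; (−1)^{3·2·14}·(+1)^2·(-1)^3 = -1.
v=3: a=3^11·(≡1), b=3^4·(≡2) mod 3; (1|3)=+1, (2|3)=-1; (−1)^{11·4·1}·(+1)^4·(-1)^11 = -1.
Ram(-6090, 41) = {3, 7, 29, 41}; no ℚ_3-point on the conic.

[3, 7, 29, 41]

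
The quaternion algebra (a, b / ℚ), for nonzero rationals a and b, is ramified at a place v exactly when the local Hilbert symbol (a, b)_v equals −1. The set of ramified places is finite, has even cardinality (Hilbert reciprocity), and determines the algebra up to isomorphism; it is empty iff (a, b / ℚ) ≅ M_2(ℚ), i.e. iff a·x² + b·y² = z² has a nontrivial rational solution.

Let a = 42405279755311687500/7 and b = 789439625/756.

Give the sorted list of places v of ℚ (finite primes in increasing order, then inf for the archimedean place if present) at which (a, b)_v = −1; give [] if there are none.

[7, 17]

(a, b) ≡ (1309, 1365) mod (ℚ^×)²; places V = {2, 3, 5, 7, 11, 13, 17, 41, ∞}.
(a,b)_5: α=6, u≡4; β=3, v≡2 (mod 5); (4|5)=+1, (2|5)=-1; sign (−1)^0·+1^3·-1^6 = +1.
(a,b)_7: α=-1, u≡6; β=-1, v≡3 (mod 7); (6|7)=-1, (3|7)=-1; sign (−1)^1·-1^-1·-1^-1 = -1.
(a,b)_17: α=5, u≡1; β=2, v≡6 (mod 17); (1|17)=+1, (6|17)=-1; sign (−1)^0·+1^2·-1^5 = -1.
(a,b)_11: α=1, u≡9; β=0, v≡5 (mod 11); (9|11)=+1, (5|11)=+1; sign (−1)^0·+1^0·+1^1 = +1.
(a,b)_∞: sgn(1309)=+, sgn(1365)=+, so +1.
(a,b)_13: α=6, u≡10; β=1, v≡9 (mod 13); (10|13)=+1, (9|13)=+1; sign (−1)^0·+1^1·+1^6 = +1.
(a,b)_3: α=2, u≡1; β=-3, v≡2 (mod 3); (1|3)=+1, (2|3)=-1; sign (−1)^0·+1^-3·-1^2 = +1.
(a,b)_41: α=0, u≡19; β=2, v≡12 (mod 41); (19|41)=-1, (12|41)=-1; sign (−1)^0·-1^2·-1^0 = +1.
(a,b)_2: α=2, β=-2; u≡5, v≡5 (mod 8); ε(u)ε(v)=0·0, αω(v)=2·1, βω(u)=-2·1; sum ≡ 0  ⇒  +1.
(1309, 1365 / ℚ) ramifies at {7, 17}: a division algebra.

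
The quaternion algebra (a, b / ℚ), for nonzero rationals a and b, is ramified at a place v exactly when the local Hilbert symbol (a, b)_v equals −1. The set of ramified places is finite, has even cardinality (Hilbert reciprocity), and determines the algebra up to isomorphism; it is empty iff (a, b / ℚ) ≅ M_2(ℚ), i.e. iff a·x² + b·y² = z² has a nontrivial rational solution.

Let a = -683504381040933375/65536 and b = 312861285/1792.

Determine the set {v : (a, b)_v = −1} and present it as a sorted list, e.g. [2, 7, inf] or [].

(a, b) ≡ (-935, 1155) mod (ℚ^×)²; places V = {2, 3, 5, 7, 11, 17, ∞}.
(a,b)_5: α=3, u≡3; β=1, v≡1 (mod 5); (3|5)=-1, (1|5)=+1; sign (−1)^0·-1^1·+1^3 = -1.
(a,b)_7: α=2, u≡3; β=-1, v≡4 (mod 7); (3|7)=-1, (4|7)=+1; sign (−1)^0·-1^-1·+1^2 = -1.
(a,b)_11: α=3, u≡1; β=1, v≡6 (mod 11); (1|11)=+1, (6|11)=-1; sign (−1)^1·+1^1·-1^3 = +1.
(a,b)_∞: sgn(-935)=−, sgn(1155)=+, so +1.
(a,b)_2: α=-16, β=-8; u≡1, v≡3 (mod 8); ε(u)ε(v)=0·1, αω(v)=-16·1, βω(u)=-8·0; sum ≡ 0  ⇒  +1.
(a,b)_3: α=10, u≡1; β=9, v≡1 (mod 3); (1|3)=+1, (1|3)=+1; sign (−1)^0·+1^9·+1^10 = +1.
(a,b)_17: α=5, u≡4; β=2, v≡8 (mod 17); (4|17)=+1, (8|17)=+1; sign (−1)^0·+1^2·+1^5 = +1.
(-935, 1155 / ℚ) ramifies at {5, 7}: a division algebra.

[5, 7]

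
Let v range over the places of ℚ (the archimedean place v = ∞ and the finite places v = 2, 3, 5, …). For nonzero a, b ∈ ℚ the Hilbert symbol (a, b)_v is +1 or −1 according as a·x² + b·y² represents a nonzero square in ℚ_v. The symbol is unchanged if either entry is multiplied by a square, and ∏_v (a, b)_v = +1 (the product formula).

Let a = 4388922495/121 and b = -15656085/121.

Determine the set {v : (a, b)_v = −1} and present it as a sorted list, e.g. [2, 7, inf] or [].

Mod squares: a ≡ 579855, b ≡ -193285. Check v ∈ {∞, 2, 3, 5, 11, 29, 31, 43}.
v=29: a=29^3·(≡2), b=29^1·(≡23) mod 29; (2|29)=-1, (23|29)=+1; (−1)^{3·1·14}·(-1)^1·(+1)^3 = -1.
v=3: a=3^3·(≡1), b=3^4·(≡2) mod 3; (1|3)=+1, (2|3)=-1; (−1)^{3·4·1}·(+1)^4·(-1)^3 = -1.
v=2: v_2(a)=0, v_2(b)=0; units ≡ 7, 3 (mod 8); ε·ε+αω+βω = 1·1+0·1+0·0 ≡ 1  ⇒  (a,b)_2 = -1.
v=31: a=31^1·(≡11), b=31^1·(≡15) mod 31; (11|31)=-1, (15|31)=-1; (−1)^{1·1·15}·(-1)^1·(-1)^1 = -1.
v=11: a=11^-2·(≡1), b=11^-2·(≡6) mod 11; (1|11)=+1, (6|11)=-1; (−1)^{-2·-2·5}·(+1)^-2·(-1)^-2 = +1.
v=5: a=5^1·(≡4), b=5^1·(≡3) mod 5; (4|5)=+1, (3|5)=-1; (−1)^{1·1·2}·(+1)^1·(-1)^1 = -1.
v=43: a=43^1·(≡29), b=43^1·(≡34) mod 43; (29|43)=-1, (34|43)=-1; (−1)^{1·1·21}·(-1)^1·(-1)^1 = -1.
v=∞: 579855 > 0 and -193285 < 0  ⇒  (a,b)_∞ = +1.
(579855, -193285 / ℚ) ramifies at {2, 3, 5, 29, 31, 43}: a division algebra.

[2, 3, 5, 29, 31, 43]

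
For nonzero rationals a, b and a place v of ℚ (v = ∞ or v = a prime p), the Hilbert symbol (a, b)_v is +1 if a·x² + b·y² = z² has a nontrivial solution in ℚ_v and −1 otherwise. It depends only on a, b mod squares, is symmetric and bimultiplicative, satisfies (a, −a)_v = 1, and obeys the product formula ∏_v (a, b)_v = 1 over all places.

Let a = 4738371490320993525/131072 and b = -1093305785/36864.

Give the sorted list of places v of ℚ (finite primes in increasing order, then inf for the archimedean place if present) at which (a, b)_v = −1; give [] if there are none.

(a, b) ≡ (5658, -185) mod (ℚ^×)²; places V = {2, 3, 5, 7, 11, 13, 17, 23, 37, 41, ∞}.
(a,b)_5: α=2, u≡3; β=1, v≡2 (mod 5); (3|5)=-1, (2|5)=-1; sign (−1)^0·-1^1·-1^2 = -1.
(a,b)_11: α=2, u≡4; β=2, v≡8 (mod 11); (4|11)=+1, (8|11)=-1; sign (−1)^0·+1^2·-1^2 = +1.
(a,b)_7: α=2, u≡2; β=0, v≡1 (mod 7); (2|7)=+1, (1|7)=+1; sign (−1)^0·+1^0·+1^2 = +1.
(a,b)_∞: sgn(5658)=+, sgn(-185)=−, so +1.
(a,b)_37: α=2, u≡4; β=1, v≡2 (mod 37); (4|37)=+1, (2|37)=-1; sign (−1)^0·+1^1·-1^2 = +1.
(a,b)_3: α=1, u≡2; β=-2, v≡1 (mod 3); (2|3)=-1, (1|3)=+1; sign (−1)^0·-1^-2·+1^1 = +1.
(a,b)_41: α=1, u≡13; β=0, v≡2 (mod 41); (13|41)=-1, (2|41)=+1; sign (−1)^0·-1^0·+1^1 = +1.
(a,b)_23: α=1, u≡9; β=0, v≡19 (mod 23); (9|23)=+1, (19|23)=-1; sign (−1)^0·+1^0·-1^1 = -1.
(a,b)_13: α=4, u≡10; β=2, v≡9 (mod 13); (10|13)=+1, (9|13)=+1; sign (−1)^0·+1^2·+1^4 = +1.
(a,b)_17: α=2, u≡12; β=2, v≡8 (mod 17); (12|17)=-1, (8|17)=+1; sign (−1)^0·-1^2·+1^2 = +1.
(a,b)_2: α=-17, β=-12; u≡5, v≡7 (mod 8); ε(u)ε(v)=0·1, αω(v)=-17·0, βω(u)=-12·1; sum ≡ 0  ⇒  +1.
Ram(5658, -185) = {5, 23}; no ℚ_5-point on the conic.

[5, 23]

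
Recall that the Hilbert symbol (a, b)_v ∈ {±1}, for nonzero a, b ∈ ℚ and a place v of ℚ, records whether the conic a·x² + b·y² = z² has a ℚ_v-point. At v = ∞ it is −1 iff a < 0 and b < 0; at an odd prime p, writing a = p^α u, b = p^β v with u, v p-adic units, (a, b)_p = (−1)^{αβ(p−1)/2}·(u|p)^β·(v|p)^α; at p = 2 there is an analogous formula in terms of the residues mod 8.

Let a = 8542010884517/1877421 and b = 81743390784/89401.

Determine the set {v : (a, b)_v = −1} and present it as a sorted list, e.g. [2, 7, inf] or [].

Mod squares: a ≡ 8949633, b ≡ 15768401. Check v ∈ {∞, 2, 3, 7, 11, 13, 17, 23, 37, 43, 53}.
v=∞: 8949633 > 0 and 15768401 > 0  ⇒  (a,b)_∞ = +1.
v=13: a=13^-2·(≡12), b=13^-2·(≡9) mod 13; (12|13)=+1, (9|13)=+1; (−1)^{-2·-2·6}·(+1)^-2·(+1)^-2 = +1.
v=23: a=23^-2·(≡22), b=23^-2·(≡14) mod 23; (22|23)=-1, (14|23)=-1; (−1)^{-2·-2·11}·(-1)^-2·(-1)^-2 = +1.
v=43: a=43^1·(≡17), b=43^1·(≡18) mod 43; (17|43)=+1, (18|43)=-1; (−1)^{1·1·21}·(+1)^1·(-1)^1 = +1.
v=53: a=53^1·(≡3), b=53^1·(≡28) mod 53; (3|53)=-1, (28|53)=+1; (−1)^{1·1·26}·(-1)^1·(+1)^1 = -1.
v=7: a=7^-1·(≡1), b=7^0·(≡5) mod 7; (1|7)=+1, (5|7)=-1; (−1)^{-1·0·3}·(+1)^0·(-1)^-1 = -1.
v=2: v_2(a)=0, v_2(b)=6; units ≡ 1, 1 (mod 8); ε·ε+αω+βω = 0·0+0·0+6·0 ≡ 0  ⇒  (a,b)_2 = +1.
v=37: a=37^2·(≡27), b=37^1·(≡36) mod 37; (27|37)=+1, (36|37)=+1; (−1)^{2·1·18}·(+1)^1·(+1)^2 = +1.
v=3: a=3^-1·(≡2), b=3^4·(≡2) mod 3; (2|3)=-1, (2|3)=-1; (−1)^{-1·4·1}·(-1)^4·(-1)^-1 = -1.
v=11: a=11^5·(≡7), b=11^1·(≡3) mod 11; (7|11)=-1, (3|11)=+1; (−1)^{5·1·5}·(-1)^1·(+1)^5 = +1.
v=17: a=17^1·(≡10), b=17^1·(≡8) mod 17; (10|17)=-1, (8|17)=+1; (−1)^{1·1·8}·(-1)^1·(+1)^1 = -1.
Ram(8949633, 15768401) = {3, 7, 17, 53}; no ℚ_3-point on the conic.

[3, 7, 17, 53]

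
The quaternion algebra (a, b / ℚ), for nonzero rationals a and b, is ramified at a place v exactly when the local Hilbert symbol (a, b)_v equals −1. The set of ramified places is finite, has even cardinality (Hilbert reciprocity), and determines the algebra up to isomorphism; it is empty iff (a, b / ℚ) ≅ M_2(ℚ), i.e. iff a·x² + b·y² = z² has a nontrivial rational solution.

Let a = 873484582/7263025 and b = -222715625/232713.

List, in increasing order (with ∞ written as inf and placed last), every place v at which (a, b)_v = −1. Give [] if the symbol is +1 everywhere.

[2, 5, 19, 29]

Mod squares: a ≡ 1798, b ≡ -50065. Check v ∈ {∞, 2, 3, 5, 7, 11, 13, 17, 19, 29, 31, 41}.
v=11: a=11^-2·(≡4), b=11^2·(≡2) mod 11; (4|11)=+1, (2|11)=-1; (−1)^{-2·2·5}·(+1)^2·(-1)^-2 = +1.
v=5: a=5^-2·(≡2), b=5^5·(≡2) mod 5; (2|5)=-1, (2|5)=-1; (−1)^{-2·5·2}·(-1)^5·(-1)^-2 = -1.
v=19: a=19^0·(≡10), b=19^1·(≡4) mod 19; (10|19)=-1, (4|19)=+1; (−1)^{0·1·9}·(-1)^1·(+1)^0 = -1.
v=3: a=3^0·(≡1), b=3^-4·(≡2) mod 3; (1|3)=+1, (2|3)=-1; (−1)^{0·-4·1}·(+1)^-4·(-1)^0 = +1.
v=17: a=17^2·(≡15), b=17^-1·(≡8) mod 17; (15|17)=+1, (8|17)=+1; (−1)^{2·-1·8}·(+1)^-1·(+1)^2 = +1.
v=41: a=41^2·(≡6), b=41^0·(≡33) mod 41; (6|41)=-1, (33|41)=+1; (−1)^{2·0·20}·(-1)^0·(+1)^2 = +1.
v=13: a=13^0·(≡3), b=13^-2·(≡2) mod 13; (3|13)=+1, (2|13)=-1; (−1)^{0·-2·6}·(+1)^-2·(-1)^0 = +1.
v=29: a=29^1·(≡1), b=29^0·(≡10) mod 29; (1|29)=+1, (10|29)=-1; (−1)^{1·0·14}·(+1)^0·(-1)^1 = -1.
v=∞: 1798 > 0 and -50065 < 0  ⇒  (a,b)_∞ = +1.
v=31: a=31^1·(≡23), b=31^1·(≡8) mod 31; (23|31)=-1, (8|31)=+1; (−1)^{1·1·15}·(-1)^1·(+1)^1 = +1.
v=7: a=7^-4·(≡5), b=7^0·(≡3) mod 7; (5|7)=-1, (3|7)=-1; (−1)^{-4·0·3}·(-1)^0·(-1)^-4 = +1.
v=2: v_2(a)=1, v_2(b)=0; units ≡ 3, 7 (mod 8); ε·ε+αω+βω = 1·1+1·0+0·1 ≡ 1  ⇒  (a,b)_2 = -1.
(1798, -50065 / ℚ) ramifies at {2, 5, 19, 29}: a division algebra.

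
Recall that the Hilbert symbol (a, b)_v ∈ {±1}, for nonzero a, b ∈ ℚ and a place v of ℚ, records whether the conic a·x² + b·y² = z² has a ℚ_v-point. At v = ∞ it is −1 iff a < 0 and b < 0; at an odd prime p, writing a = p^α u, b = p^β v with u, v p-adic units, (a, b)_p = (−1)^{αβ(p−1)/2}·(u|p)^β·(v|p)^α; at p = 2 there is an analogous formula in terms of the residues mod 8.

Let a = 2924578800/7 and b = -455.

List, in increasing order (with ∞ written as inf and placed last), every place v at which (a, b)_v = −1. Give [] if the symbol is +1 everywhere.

[7, 11, 13, 23]

Mod squares: a ≡ 33649, b ≡ -455. Check v ∈ {∞, 2, 3, 5, 7, 11, 13, 19, 23}.
v=5: a=5^2·(≡1), b=5^1·(≡4) mod 5; (1|5)=+1, (4|5)=+1; (−1)^{2·1·2}·(+1)^1·(+1)^2 = +1.
v=19: a=19^1·(≡9), b=19^0·(≡1) mod 19; (9|19)=+1, (1|19)=+1; (−1)^{1·0·9}·(+1)^0·(+1)^1 = +1.
v=11: a=11^1·(≡9), b=11^0·(≡7) mod 11; (9|11)=+1, (7|11)=-1; (−1)^{1·0·5}·(+1)^0·(-1)^1 = -1.
v=2: v_2(a)=4, v_2(b)=0; units ≡ 1, 1 (mod 8); ε·ε+αω+βω = 0·0+4·0+0·0 ≡ 0  ⇒  (a,b)_2 = +1.
v=7: a=7^-1·(≡3), b=7^1·(≡5) mod 7; (3|7)=-1, (5|7)=-1; (−1)^{-1·1·3}·(-1)^1·(-1)^-1 = -1.
v=23: a=23^1·(≡11), b=23^0·(≡5) mod 23; (11|23)=-1, (5|23)=-1; (−1)^{1·0·11}·(-1)^0·(-1)^1 = -1.
v=∞: 33649 > 0 and -455 < 0  ⇒  (a,b)_∞ = +1.
v=3: a=3^2·(≡1), b=3^0·(≡1) mod 3; (1|3)=+1, (1|3)=+1; (−1)^{2·0·1}·(+1)^0·(+1)^2 = +1.
v=13: a=13^2·(≡6), b=13^1·(≡4) mod 13; (6|13)=-1, (4|13)=+1; (−1)^{2·1·6}·(-1)^1·(+1)^2 = -1.
|Ram(33649, -455)| = 4, even; anisotropic at {7, 11, 13, 23}.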